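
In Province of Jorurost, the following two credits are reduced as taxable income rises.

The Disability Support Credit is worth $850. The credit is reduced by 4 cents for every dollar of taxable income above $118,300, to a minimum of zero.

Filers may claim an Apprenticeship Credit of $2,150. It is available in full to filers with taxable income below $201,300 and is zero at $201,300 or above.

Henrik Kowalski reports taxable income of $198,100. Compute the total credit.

Disability Support Credit: 4% of the $79,800 excess over $118,300 is $3,192 ≥ base, so the credit is $0.
Apprenticeship Credit: $198,100 is below the $201,300 cutoff, so the full $2,150 applies.
Total: $0 + $2,150 = $2,150.

$2,150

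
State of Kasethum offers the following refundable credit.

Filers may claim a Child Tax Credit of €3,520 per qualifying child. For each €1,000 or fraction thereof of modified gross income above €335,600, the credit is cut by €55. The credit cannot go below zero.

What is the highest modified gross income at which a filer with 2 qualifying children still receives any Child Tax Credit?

Full credit = 2 × €3,520 = €7,040.
After 127 increments the reduction is 127 × €55 = €6,985, leaving €55; one more increment wipes it out. Increment 127 ends at excess 127 × €1,000 = €127,000, so the highest qualifying income is €335,600 + €127,000 = €462,600.

€462,600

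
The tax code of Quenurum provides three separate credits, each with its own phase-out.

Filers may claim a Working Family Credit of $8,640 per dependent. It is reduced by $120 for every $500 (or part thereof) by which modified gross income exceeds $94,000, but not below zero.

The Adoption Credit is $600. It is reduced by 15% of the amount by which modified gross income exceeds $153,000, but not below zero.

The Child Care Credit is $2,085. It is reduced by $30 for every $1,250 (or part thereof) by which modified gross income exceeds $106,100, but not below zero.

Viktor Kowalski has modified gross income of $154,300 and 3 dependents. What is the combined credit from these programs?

$12,720

Working Family Credit: base = 3 × $8,640 = $25,920. income exceeds $94,000 by $60,300, which is 121 full-or-partial $500 increments; reduction = 121 × $120 = $14,520, leaving $11,400.
Adoption Credit: 15% of the $1,300 excess over $153,000 is $195; credit = $600 − $195 = $405.
Child Care Credit: income exceeds $106,100 by $48,200, which is 39 full-or-partial $1,250 increments; reduction = 39 × $30 = $1,170, leaving $915.
Total: $11,400 + $405 + $915 = $12,720.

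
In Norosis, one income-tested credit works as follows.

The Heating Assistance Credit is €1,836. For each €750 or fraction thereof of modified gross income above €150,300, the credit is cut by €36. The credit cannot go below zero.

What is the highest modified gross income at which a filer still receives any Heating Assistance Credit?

After 50 increments the reduction is 50 × €36 = €1,800, leaving €36; one more increment wipes it out. Increment 50 ends at excess 50 × €750 = €37,500, so the highest qualifying income is €150,300 + €37,500 = €187,800.

€187,800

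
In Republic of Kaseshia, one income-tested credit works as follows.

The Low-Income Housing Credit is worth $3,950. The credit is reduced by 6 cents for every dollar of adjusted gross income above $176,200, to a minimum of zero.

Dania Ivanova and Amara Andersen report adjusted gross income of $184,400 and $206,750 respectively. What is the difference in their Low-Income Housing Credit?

Dania ($184,400): Low-Income Housing Credit: 6% of the $8,200 excess over $176,200 is $492; credit = $3,950 − $492 = $3,458.
Amara ($206,750): Low-Income Housing Credit: 6% of the $30,550 excess over $176,200 is $1,833; credit = $3,950 − $1,833 = $2,117.
Difference: |$3,458 − $2,117| = $1,341.

$1,341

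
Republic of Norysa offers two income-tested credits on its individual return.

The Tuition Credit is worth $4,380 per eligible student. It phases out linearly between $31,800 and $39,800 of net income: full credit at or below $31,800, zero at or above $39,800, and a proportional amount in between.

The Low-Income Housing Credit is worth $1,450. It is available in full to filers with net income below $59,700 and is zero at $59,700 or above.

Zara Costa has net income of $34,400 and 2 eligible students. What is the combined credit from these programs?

$7,363

Tuition Credit: base = 2 × $4,380 = $8,760. $34,400 is $2,600 into a $8,000 phase-out range, leaving 5,400/8,000 of the credit: $8,760 × 5,400/8,000 = $5,913.
Low-Income Housing Credit: $34,400 is below the $59,700 cutoff, so the full $1,450 applies.
Total: $5,913 + $1,450 = $7,363.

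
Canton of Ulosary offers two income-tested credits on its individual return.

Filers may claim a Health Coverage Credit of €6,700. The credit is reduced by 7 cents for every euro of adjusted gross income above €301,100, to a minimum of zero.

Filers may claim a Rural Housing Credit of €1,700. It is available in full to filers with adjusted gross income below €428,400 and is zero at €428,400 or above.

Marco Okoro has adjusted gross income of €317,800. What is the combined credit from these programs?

Health Coverage Credit: 7% of the €16,700 excess over €301,100 is €1,169; credit = €6,700 − €1,169 = €5,531.
Rural Housing Credit: €317,800 is below the €428,400 cutoff, so the full €1,700 applies.
Total: €5,531 + €1,700 = €7,231.

€7,231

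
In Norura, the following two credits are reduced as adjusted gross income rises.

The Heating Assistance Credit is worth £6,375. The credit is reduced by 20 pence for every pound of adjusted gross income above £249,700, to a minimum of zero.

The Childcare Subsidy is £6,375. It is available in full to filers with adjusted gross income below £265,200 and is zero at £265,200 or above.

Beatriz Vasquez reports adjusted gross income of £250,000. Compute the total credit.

£12,690

Heating Assistance Credit: 20% of the £300 excess over £249,700 is £60; credit = £6,375 − £60 = £6,315.
Childcare Subsidy: £250,000 is below the £265,200 cutoff, so the full £6,375 applies.
Total: £6,315 + £6,375 = £12,690.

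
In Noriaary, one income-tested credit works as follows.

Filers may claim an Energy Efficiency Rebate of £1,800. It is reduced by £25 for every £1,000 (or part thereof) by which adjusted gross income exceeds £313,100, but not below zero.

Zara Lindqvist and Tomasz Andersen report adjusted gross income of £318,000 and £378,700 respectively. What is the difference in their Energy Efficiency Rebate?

Zara (£318,000): Energy Efficiency Rebate: income exceeds £313,100 by £4,900, which is 5 full-or-partial £1,000 increments; reduction = 5 × £25 = £125, leaving £1,675.
Tomasz (£378,700): Energy Efficiency Rebate: income exceeds £313,100 by £65,600, which is 66 full-or-partial £1,000 increments; reduction = 66 × £25 = £1,650, leaving £150.
Difference: |£1,675 − £150| = £1,525.

£1,525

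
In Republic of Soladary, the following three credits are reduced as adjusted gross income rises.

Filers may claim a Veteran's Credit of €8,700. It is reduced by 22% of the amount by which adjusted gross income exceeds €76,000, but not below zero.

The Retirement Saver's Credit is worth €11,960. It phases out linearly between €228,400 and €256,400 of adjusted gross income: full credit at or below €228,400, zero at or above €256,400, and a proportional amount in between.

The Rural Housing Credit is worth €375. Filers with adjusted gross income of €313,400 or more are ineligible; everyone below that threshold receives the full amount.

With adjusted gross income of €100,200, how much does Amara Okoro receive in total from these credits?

€15,711

Veteran's Credit: 22% of the €24,200 excess over €76,000 is €5,324; credit = €8,700 − €5,324 = €3,376.
Retirement Saver's Credit: €100,200 is at or below the €228,400 threshold, so the full €11,960 applies.
Rural Housing Credit: €100,200 is below the €313,400 cutoff, so the full €375 applies.
Total: €3,376 + €11,960 + €375 = €15,711.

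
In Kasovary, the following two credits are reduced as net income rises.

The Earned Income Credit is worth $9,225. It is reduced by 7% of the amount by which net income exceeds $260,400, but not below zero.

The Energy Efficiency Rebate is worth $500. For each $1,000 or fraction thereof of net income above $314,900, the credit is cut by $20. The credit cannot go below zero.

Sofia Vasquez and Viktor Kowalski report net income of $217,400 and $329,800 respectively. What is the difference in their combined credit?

$5,158

Sofia ($217,400): Earned Income Credit: $217,400 is at or below the $260,400 threshold, so the full $9,225 applies. Energy Efficiency Rebate: $217,400 is at or below the $314,900 threshold, so the full $500 applies. total $9,225 + $500 = $9,725
Viktor ($329,800): Earned Income Credit: 7% of the $69,400 excess over $260,400 is $4,858; credit = $9,225 − $4,858 = $4,367. Energy Efficiency Rebate: income exceeds $314,900 by $14,900, which is 15 full-or-partial $1,000 increments; reduction = 15 × $20 = $300, leaving $200. total $4,367 + $200 = $4,567
Difference: |$9,725 − $4,567| = $5,158.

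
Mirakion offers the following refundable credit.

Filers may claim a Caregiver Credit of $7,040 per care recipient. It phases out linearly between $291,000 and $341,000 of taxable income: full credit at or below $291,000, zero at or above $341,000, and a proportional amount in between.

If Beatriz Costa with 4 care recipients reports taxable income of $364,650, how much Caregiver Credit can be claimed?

Caregiver Credit: base = 4 × $7,040 = $28,160. $364,650 is at or above $341,000, so the credit is $0.

$0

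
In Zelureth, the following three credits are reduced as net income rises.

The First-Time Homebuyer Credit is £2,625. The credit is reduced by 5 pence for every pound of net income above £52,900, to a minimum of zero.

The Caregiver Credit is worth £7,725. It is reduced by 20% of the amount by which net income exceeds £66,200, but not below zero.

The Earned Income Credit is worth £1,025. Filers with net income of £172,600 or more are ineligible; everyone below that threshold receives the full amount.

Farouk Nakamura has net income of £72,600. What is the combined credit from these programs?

£9,110

First-Time Homebuyer Credit: 5% of the £19,700 excess over £52,900 is £985; credit = £2,625 − £985 = £1,640.
Caregiver Credit: 20% of the £6,400 excess over £66,200 is £1,280; credit = £7,725 − £1,280 = £6,445.
Earned Income Credit: £72,600 is below the £172,600 cutoff, so the full £1,025 applies.
Total: £1,640 + £6,445 + £1,025 = £9,110.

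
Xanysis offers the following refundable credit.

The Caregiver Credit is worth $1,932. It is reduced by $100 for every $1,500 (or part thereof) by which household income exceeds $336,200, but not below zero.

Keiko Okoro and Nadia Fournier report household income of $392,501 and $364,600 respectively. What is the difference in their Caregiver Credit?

$32

Keiko ($392,501): Caregiver Credit: income exceeds $336,200 by $56,301 → 38 increments × $100 = $3,800 ≥ base, so the credit is $0.
Nadia ($364,600): Caregiver Credit: income exceeds $336,200 by $28,400, which is 19 full-or-partial $1,500 increments; reduction = 19 × $100 = $1,900, leaving $32.
Difference: |$0 − $32| = $32.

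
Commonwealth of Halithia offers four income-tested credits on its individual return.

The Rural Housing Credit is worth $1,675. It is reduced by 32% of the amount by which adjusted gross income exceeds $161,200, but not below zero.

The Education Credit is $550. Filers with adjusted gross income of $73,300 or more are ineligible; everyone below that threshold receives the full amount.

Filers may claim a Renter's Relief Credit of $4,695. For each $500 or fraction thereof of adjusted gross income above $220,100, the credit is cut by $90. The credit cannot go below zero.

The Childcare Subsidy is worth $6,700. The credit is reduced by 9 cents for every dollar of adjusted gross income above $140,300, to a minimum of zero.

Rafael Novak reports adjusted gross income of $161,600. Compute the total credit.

Rural Housing Credit: 32% of the $400 excess over $161,200 is $128; credit = $1,675 − $128 = $1,547.
Education Credit: $161,600 meets or exceeds the $73,300 cutoff, so the credit is $0.
Renter's Relief Credit: $161,600 is at or below the $220,100 threshold, so the full $4,695 applies.
Childcare Subsidy: 9% of the $21,300 excess over $140,300 is $1,917; credit = $6,700 − $1,917 = $4,783.
Total: $1,547 + $0 + $4,695 + $4,783 = $11,025.

$11,025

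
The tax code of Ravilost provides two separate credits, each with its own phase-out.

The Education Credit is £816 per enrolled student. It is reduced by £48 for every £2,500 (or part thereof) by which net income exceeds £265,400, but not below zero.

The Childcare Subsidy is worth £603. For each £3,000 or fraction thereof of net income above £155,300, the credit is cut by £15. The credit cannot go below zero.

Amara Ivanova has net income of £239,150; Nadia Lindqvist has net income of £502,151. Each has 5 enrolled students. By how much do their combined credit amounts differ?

£4,263

Amara (£239,150): Education Credit: base = 5 × £816 = £4,080. £239,150 is at or below the £265,400 threshold, so the full £4,080 applies. Childcare Subsidy: income exceeds £155,300 by £83,850, which is 28 full-or-partial £3,000 increments; reduction = 28 × £15 = £420, leaving £183. total £4,080 + £183 = £4,263
Nadia (£502,151): Education Credit: base = 5 × £816 = £4,080. income exceeds £265,400 by £236,751 → 95 increments × £48 = £4,560 ≥ base, so the credit is £0. Childcare Subsidy: income exceeds £155,300 by £346,851 → 116 increments × £15 = £1,740 ≥ base, so the credit is £0. total £0 + £0 = £0
Difference: |£4,263 − £0| = £4,263.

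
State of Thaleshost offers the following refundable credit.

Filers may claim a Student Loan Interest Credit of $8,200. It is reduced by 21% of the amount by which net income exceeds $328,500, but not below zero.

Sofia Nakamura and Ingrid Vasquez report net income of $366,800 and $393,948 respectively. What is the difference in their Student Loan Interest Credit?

$157

Sofia ($366,800): Student Loan Interest Credit: 21% of the $38,300 excess over $328,500 is $8,043; credit = $8,200 − $8,043 = $157.
Ingrid ($393,948): Student Loan Interest Credit: 21% of the $65,448 excess over $328,500 is $13,744.08 ≥ base, so the credit is $0.
Difference: |$157 − $0| = $157.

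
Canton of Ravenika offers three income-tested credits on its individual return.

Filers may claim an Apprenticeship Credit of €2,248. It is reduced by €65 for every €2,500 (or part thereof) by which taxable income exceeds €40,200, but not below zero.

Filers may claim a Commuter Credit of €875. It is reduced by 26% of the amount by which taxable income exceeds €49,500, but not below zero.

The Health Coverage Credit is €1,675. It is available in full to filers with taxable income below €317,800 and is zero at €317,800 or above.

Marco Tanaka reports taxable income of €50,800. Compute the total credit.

Apprenticeship Credit: income exceeds €40,200 by €10,600, which is 5 full-or-partial €2,500 increments; reduction = 5 × €65 = €325, leaving €1,923.
Commuter Credit: 26% of the €1,300 excess over €49,500 is €338; credit = €875 − €338 = €537.
Health Coverage Credit: €50,800 is below the €317,800 cutoff, so the full €1,675 applies.
Total: €1,923 + €537 + €1,675 = €4,135.

€4,135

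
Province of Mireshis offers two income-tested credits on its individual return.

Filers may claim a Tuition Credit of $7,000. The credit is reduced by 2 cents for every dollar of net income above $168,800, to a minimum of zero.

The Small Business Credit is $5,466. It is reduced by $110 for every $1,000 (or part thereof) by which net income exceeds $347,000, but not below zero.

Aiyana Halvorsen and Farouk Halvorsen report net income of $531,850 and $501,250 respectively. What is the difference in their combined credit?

$351

Aiyana ($531,850): Tuition Credit: 2% of the $363,050 excess over $168,800 is $7,261 ≥ base, so the credit is $0. Small Business Credit: income exceeds $347,000 by $184,850 → 185 increments × $110 = $20,350 ≥ base, so the credit is $0. total $0 + $0 = $0
Farouk ($501,250): Tuition Credit: 2% of the $332,450 excess over $168,800 is $6,649; credit = $7,000 − $6,649 = $351. Small Business Credit: income exceeds $347,000 by $154,250 → 155 increments × $110 = $17,050 ≥ base, so the credit is $0. total $351 + $0 = $351
Difference: |$0 − $351| = $351.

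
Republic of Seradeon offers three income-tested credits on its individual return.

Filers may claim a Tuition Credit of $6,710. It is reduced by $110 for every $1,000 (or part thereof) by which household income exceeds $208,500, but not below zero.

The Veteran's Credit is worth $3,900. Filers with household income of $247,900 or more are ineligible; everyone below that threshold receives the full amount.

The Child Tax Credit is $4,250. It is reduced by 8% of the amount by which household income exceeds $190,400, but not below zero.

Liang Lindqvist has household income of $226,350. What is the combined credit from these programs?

$10,004

Tuition Credit: income exceeds $208,500 by $17,850, which is 18 full-or-partial $1,000 increments; reduction = 18 × $110 = $1,980, leaving $4,730.
Veteran's Credit: $226,350 is below the $247,900 cutoff, so the full $3,900 applies.
Child Tax Credit: 8% of the $35,950 excess over $190,400 is $2,876; credit = $4,250 − $2,876 = $1,374.
Total: $4,730 + $3,900 + $1,374 = $10,004.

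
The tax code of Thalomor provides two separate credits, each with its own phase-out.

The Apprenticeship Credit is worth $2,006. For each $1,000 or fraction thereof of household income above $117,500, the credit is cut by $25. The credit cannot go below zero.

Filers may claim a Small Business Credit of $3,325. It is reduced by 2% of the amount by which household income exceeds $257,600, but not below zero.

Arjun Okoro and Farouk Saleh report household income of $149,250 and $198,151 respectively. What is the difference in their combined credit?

$1,206

Arjun ($149,250): Apprenticeship Credit: income exceeds $117,500 by $31,750, which is 32 full-or-partial $1,000 increments; reduction = 32 × $25 = $800, leaving $1,206. Small Business Credit: $149,250 is at or below the $257,600 threshold, so the full $3,325 applies. total $1,206 + $3,325 = $4,531
Farouk ($198,151): Apprenticeship Credit: income exceeds $117,500 by $80,651 → 81 increments × $25 = $2,025 ≥ base, so the credit is $0. Small Business Credit: $198,151 is at or below the $257,600 threshold, so the full $3,325 applies. total $0 + $3,325 = $3,325
Difference: |$4,531 − $3,325| = $1,206.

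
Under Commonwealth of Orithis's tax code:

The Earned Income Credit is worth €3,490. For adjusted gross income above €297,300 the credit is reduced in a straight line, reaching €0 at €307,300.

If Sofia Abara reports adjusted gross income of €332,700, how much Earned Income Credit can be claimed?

€0

Earned Income Credit: €332,700 is at or above €307,300, so the credit is €0.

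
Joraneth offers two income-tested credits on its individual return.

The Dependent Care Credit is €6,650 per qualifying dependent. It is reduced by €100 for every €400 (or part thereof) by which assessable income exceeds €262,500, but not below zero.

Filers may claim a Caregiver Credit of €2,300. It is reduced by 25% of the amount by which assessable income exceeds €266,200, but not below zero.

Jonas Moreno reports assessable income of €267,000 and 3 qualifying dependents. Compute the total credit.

€20,850

Dependent Care Credit: base = 3 × €6,650 = €19,950. income exceeds €262,500 by €4,500, which is 12 full-or-partial €400 increments; reduction = 12 × €100 = €1,200, leaving €18,750.
Caregiver Credit: 25% of the €800 excess over €266,200 is €200; credit = €2,300 − €200 = €2,100.
Total: €18,750 + €2,100 = €20,850.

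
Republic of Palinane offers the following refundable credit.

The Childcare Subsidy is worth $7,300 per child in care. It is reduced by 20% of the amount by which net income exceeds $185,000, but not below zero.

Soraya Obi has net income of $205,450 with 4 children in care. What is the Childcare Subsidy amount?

$25,110

Childcare Subsidy: base = 4 × $7,300 = $29,200. 20% of the $20,450 excess over $185,000 is $4,090; credit = $29,200 − $4,090 = $25,110.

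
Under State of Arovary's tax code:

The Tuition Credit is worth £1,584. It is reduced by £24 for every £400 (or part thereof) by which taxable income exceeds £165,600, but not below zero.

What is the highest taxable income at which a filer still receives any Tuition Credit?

£191,600

After 65 increments the reduction is 65 × £24 = £1,560, leaving £24; one more increment wipes it out. Increment 65 ends at excess 65 × £400 = £26,000, so the highest qualifying income is £165,600 + £26,000 = £191,600.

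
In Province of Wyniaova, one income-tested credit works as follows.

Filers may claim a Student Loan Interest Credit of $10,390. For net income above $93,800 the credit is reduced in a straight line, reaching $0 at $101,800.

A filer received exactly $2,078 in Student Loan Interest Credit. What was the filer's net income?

$100,200

$2,078 is 2,078/10,390 of the full $10,390, so 8,312/10,390 of the $8,000 range has been used: income = $93,800 + $8,000 × 8,312/10,390 = $100,200.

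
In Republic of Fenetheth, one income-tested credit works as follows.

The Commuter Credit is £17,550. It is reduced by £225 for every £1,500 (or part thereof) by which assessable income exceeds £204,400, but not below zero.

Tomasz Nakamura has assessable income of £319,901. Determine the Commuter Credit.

£0

Commuter Credit: income exceeds £204,400 by £115,501 → 78 increments × £225 = £17,550 ≥ base, so the credit is £0.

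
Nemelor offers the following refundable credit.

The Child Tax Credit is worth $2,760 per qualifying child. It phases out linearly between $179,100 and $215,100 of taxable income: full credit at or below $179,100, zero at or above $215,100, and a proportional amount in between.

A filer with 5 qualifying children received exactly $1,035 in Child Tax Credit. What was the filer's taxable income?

Full credit = 5 × $2,760 = $13,800.
$1,035 is 1,035/13,800 of the full $13,800, so 12,765/13,800 of the $36,000 range has been used: income = $179,100 + $36,000 × 12,765/13,800 = $212,400.

$212,400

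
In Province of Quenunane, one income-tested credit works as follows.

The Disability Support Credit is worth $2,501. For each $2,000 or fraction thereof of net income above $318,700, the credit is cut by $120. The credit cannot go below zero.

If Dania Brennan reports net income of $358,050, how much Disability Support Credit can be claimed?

$101

Disability Support Credit: income exceeds $318,700 by $39,350, which is 20 full-or-partial $2,000 increments; reduction = 20 × $120 = $2,400, leaving $101.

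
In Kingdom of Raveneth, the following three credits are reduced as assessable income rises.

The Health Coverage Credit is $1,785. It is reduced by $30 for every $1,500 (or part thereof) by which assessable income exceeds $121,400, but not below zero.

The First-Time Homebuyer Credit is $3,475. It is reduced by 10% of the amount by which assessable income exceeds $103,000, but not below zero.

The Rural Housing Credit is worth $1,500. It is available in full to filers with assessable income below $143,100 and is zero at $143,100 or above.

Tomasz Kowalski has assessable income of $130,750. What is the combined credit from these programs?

$3,775

Health Coverage Credit: income exceeds $121,400 by $9,350, which is 7 full-or-partial $1,500 increments; reduction = 7 × $30 = $210, leaving $1,575.
First-Time Homebuyer Credit: 10% of the $27,750 excess over $103,000 is $2,775; credit = $3,475 − $2,775 = $700.
Rural Housing Credit: $130,750 is below the $143,100 cutoff, so the full $1,500 applies.
Total: $1,575 + $700 + $1,500 = $3,775.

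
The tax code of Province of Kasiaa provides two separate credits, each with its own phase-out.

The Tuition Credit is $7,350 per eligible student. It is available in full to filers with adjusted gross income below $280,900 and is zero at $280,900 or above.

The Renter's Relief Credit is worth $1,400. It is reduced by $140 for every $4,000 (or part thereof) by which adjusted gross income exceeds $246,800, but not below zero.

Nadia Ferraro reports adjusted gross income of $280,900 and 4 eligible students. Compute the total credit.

$140

Tuition Credit: base = 4 × $7,350 = $29,400. $280,900 meets or exceeds the $280,900 cutoff, so the credit is $0.
Renter's Relief Credit: income exceeds $246,800 by $34,100, which is 9 full-or-partial $4,000 increments; reduction = 9 × $140 = $1,260, leaving $140.
Total: $0 + $140 = $140.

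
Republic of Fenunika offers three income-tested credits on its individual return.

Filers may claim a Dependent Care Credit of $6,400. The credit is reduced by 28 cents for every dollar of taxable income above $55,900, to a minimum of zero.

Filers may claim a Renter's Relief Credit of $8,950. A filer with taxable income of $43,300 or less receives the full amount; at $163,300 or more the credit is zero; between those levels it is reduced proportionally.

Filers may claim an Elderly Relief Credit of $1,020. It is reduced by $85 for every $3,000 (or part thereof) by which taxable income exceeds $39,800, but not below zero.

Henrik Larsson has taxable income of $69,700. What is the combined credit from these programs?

$9,687

Dependent Care Credit: 28% of the $13,800 excess over $55,900 is $3,864; credit = $6,400 − $3,864 = $2,536.
Renter's Relief Credit: $69,700 is $26,400 into a $120,000 phase-out range, leaving 93,600/120,000 of the credit: $8,950 × 93,600/120,000 = $6,981.
Elderly Relief Credit: income exceeds $39,800 by $29,900, which is 10 full-or-partial $3,000 increments; reduction = 10 × $85 = $850, leaving $170.
Total: $2,536 + $6,981 + $170 = $9,687.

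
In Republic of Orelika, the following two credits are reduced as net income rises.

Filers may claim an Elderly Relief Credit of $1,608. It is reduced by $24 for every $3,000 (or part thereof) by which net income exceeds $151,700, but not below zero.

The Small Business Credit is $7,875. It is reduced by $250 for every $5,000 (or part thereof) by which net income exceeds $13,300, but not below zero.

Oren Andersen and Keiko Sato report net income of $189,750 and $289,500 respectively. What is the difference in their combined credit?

$792

Oren ($189,750): Elderly Relief Credit: income exceeds $151,700 by $38,050, which is 13 full-or-partial $3,000 increments; reduction = 13 × $24 = $312, leaving $1,296. Small Business Credit: income exceeds $13,300 by $176,450 → 36 increments × $250 = $9,000 ≥ base, so the credit is $0. total $1,296 + $0 = $1,296
Keiko ($289,500): Elderly Relief Credit: income exceeds $151,700 by $137,800, which is 46 full-or-partial $3,000 increments; reduction = 46 × $24 = $1,104, leaving $504. Small Business Credit: income exceeds $13,300 by $276,200 → 56 increments × $250 = $14,000 ≥ base, so the credit is $0. total $504 + $0 = $504
Difference: |$1,296 − $504| = $792.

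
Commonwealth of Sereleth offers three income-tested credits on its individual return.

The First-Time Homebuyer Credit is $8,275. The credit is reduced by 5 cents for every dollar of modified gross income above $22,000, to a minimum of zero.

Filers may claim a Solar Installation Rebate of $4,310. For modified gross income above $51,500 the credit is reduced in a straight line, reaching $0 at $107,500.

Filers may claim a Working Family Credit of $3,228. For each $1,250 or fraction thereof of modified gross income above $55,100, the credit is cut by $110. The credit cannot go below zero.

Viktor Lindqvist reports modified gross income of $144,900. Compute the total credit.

First-Time Homebuyer Credit: 5% of the $122,900 excess over $22,000 is $6,145; credit = $8,275 − $6,145 = $2,130.
Solar Installation Rebate: $144,900 is at or above $107,500, so the credit is $0.
Working Family Credit: income exceeds $55,100 by $89,800 → 72 increments × $110 = $7,920 ≥ base, so the credit is $0.
Total: $2,130 + $0 + $0 = $2,130.

$2,130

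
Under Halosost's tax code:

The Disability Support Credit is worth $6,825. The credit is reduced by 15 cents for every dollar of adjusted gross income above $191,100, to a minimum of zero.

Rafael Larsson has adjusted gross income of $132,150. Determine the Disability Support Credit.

$6,825

Disability Support Credit: $132,150 is at or below the $191,100 threshold, so the full $6,825 applies.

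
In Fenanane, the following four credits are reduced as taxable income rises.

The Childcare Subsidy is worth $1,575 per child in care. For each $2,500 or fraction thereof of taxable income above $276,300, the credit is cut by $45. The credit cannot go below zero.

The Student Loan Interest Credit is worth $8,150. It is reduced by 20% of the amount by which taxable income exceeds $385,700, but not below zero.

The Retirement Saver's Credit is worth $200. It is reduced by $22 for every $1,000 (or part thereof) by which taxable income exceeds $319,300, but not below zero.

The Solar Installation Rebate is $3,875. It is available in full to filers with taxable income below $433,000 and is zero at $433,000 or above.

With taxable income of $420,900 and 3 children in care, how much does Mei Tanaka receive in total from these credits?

$7,100

Childcare Subsidy: base = 3 × $1,575 = $4,725. income exceeds $276,300 by $144,600, which is 58 full-or-partial $2,500 increments; reduction = 58 × $45 = $2,610, leaving $2,115.
Student Loan Interest Credit: 20% of the $35,200 excess over $385,700 is $7,040; credit = $8,150 − $7,040 = $1,110.
Retirement Saver's Credit: income exceeds $319,300 by $101,600 → 102 increments × $22 = $2,244 ≥ base, so the credit is $0.
Solar Installation Rebate: $420,900 is below the $433,000 cutoff, so the full $3,875 applies.
Total: $2,115 + $1,110 + $0 + $3,875 = $7,100.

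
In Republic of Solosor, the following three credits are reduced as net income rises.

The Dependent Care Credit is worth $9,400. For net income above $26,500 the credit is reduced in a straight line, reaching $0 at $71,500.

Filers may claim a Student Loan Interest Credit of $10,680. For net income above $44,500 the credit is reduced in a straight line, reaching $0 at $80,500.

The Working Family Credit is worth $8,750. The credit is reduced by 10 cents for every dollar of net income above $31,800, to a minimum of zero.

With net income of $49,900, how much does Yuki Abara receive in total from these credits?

Dependent Care Credit: $49,900 is $23,400 into a $45,000 phase-out range, leaving 21,600/45,000 of the credit: $9,400 × 21,600/45,000 = $4,512.
Student Loan Interest Credit: $49,900 is $5,400 into a $36,000 phase-out range, leaving 30,600/36,000 of the credit: $10,680 × 30,600/36,000 = $9,078.
Working Family Credit: 10% of the $18,100 excess over $31,800 is $1,810; credit = $8,750 − $1,810 = $6,940.
Total: $4,512 + $9,078 + $6,940 = $20,530.

$20,530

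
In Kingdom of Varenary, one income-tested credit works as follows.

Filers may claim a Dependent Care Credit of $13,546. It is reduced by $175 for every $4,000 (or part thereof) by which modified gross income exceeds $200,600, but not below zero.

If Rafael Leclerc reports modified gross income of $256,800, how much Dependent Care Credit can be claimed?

$10,921

Dependent Care Credit: income exceeds $200,600 by $56,200, which is 15 full-or-partial $4,000 increments; reduction = 15 × $175 = $2,625, leaving $10,921.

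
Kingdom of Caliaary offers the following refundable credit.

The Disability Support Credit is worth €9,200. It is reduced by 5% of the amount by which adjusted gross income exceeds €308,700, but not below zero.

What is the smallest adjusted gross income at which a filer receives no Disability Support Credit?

The credit falls by 5% of each euro above €308,700, so it reaches zero when the excess is €9,200 / 5% = €184,000: income = €308,700 + €184,000 = €492,700.

€492,700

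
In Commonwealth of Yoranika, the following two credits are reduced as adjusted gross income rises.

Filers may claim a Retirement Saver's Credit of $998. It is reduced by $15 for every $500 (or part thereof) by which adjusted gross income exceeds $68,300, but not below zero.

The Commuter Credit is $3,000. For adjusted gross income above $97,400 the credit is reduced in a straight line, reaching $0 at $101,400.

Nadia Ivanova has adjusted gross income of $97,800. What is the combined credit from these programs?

Retirement Saver's Credit: income exceeds $68,300 by $29,500, which is 59 full-or-partial $500 increments; reduction = 59 × $15 = $885, leaving $113.
Commuter Credit: $97,800 is $400 into a $4,000 phase-out range, leaving 3,600/4,000 of the credit: $3,000 × 3,600/4,000 = $2,700.
Total: $113 + $2,700 = $2,813.

$2,813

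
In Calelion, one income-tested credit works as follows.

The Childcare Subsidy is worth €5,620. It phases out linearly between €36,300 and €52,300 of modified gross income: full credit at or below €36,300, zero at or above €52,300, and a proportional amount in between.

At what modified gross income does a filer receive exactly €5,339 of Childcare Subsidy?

€5,339 is 5,339/5,620 of the full €5,620, so 281/5,620 of the €16,000 range has been used: income = €36,300 + €16,000 × 281/5,620 = €37,100.

€37,100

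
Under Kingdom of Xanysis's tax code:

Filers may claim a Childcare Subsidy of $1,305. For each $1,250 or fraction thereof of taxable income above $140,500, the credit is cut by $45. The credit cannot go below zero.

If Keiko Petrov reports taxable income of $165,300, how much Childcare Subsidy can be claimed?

$405

Childcare Subsidy: income exceeds $140,500 by $24,800, which is 20 full-or-partial $1,250 increments; reduction = 20 × $45 = $900, leaving $405.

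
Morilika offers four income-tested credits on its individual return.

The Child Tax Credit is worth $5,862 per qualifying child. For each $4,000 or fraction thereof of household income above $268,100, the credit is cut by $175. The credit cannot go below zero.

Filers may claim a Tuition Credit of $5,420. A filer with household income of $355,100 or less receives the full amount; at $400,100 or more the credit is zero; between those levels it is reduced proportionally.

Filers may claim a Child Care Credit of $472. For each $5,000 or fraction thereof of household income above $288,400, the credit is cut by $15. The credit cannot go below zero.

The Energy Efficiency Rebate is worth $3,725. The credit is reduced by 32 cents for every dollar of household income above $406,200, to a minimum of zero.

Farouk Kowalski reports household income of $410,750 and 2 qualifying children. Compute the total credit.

Child Tax Credit: base = 2 × $5,862 = $11,724. income exceeds $268,100 by $142,650, which is 36 full-or-partial $4,000 increments; reduction = 36 × $175 = $6,300, leaving $5,424.
Tuition Credit: $410,750 is at or above $400,100, so the credit is $0.
Child Care Credit: income exceeds $288,400 by $122,350, which is 25 full-or-partial $5,000 increments; reduction = 25 × $15 = $375, leaving $97.
Energy Efficiency Rebate: 32% of the $4,550 excess over $406,200 is $1,456; credit = $3,725 − $1,456 = $2,269.
Total: $5,424 + $0 + $97 + $2,269 = $7,790.

$7,790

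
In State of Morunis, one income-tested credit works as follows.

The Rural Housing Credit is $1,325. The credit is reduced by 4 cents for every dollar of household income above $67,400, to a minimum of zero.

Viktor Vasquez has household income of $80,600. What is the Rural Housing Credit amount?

Rural Housing Credit: 4% of the $13,200 excess over $67,400 is $528; credit = $1,325 − $528 = $797.

$797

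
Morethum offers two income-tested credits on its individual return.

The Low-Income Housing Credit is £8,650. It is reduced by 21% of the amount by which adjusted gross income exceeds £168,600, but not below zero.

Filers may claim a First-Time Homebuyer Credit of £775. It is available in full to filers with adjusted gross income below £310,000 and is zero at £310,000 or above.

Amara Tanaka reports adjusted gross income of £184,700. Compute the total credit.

Low-Income Housing Credit: 21% of the £16,100 excess over £168,600 is £3,381; credit = £8,650 − £3,381 = £5,269.
First-Time Homebuyer Credit: £184,700 is below the £310,000 cutoff, so the full £775 applies.
Total: £5,269 + £775 = £6,044.

£6,044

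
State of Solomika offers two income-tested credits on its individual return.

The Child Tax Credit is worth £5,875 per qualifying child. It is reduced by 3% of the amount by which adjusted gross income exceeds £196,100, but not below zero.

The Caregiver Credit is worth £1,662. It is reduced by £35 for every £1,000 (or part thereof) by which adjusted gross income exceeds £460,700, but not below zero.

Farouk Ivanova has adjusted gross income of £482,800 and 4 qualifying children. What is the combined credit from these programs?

£15,756

Child Tax Credit: base = 4 × £5,875 = £23,500. 3% of the £286,700 excess over £196,100 is £8,601; credit = £23,500 − £8,601 = £14,899.
Caregiver Credit: income exceeds £460,700 by £22,100, which is 23 full-or-partial £1,000 increments; reduction = 23 × £35 = £805, leaving £857.
Total: £14,899 + £857 = £15,756.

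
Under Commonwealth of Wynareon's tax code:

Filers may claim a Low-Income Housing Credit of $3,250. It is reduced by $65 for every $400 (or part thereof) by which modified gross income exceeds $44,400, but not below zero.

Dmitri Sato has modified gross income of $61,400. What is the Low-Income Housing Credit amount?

Low-Income Housing Credit: income exceeds $44,400 by $17,000, which is 43 full-or-partial $400 increments; reduction = 43 × $65 = $2,795, leaving $455.

$455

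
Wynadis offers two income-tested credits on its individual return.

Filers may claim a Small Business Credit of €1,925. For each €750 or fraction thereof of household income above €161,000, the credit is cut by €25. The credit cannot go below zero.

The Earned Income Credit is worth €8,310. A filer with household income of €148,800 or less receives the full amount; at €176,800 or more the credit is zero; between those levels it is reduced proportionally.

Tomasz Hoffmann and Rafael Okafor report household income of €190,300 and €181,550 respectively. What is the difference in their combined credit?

€300

Tomasz (€190,300): Small Business Credit: income exceeds €161,000 by €29,300, which is 40 full-or-partial €750 increments; reduction = 40 × €25 = €1,000, leaving €925. Earned Income Credit: €190,300 is at or above €176,800, so the credit is €0. total €925 + €0 = €925
Rafael (€181,550): Small Business Credit: income exceeds €161,000 by €20,550, which is 28 full-or-partial €750 increments; reduction = 28 × €25 = €700, leaving €1,225. Earned Income Credit: €181,550 is at or above €176,800, so the credit is €0. total €1,225 + €0 = €1,225
Difference: |€925 − €1,225| = €300.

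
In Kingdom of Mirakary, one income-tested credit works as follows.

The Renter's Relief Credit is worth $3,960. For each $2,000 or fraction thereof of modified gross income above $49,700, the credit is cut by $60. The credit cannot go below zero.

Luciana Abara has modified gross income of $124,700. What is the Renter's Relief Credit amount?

$1,680

Renter's Relief Credit: income exceeds $49,700 by $75,000, which is 38 full-or-partial $2,000 increments; reduction = 38 × $60 = $2,280, leaving $1,680.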